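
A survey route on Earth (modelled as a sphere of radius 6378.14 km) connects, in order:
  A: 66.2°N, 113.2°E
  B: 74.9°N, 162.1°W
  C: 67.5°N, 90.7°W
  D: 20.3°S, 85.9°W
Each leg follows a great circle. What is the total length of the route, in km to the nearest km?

15265 km

Leg A→B: central angle 0.4667 rad, distance 2976.4 km.
Leg B→C: central angle 0.3930 rad, distance 2506.4 km.
Leg C→D: central angle 1.5337 rad, distance 9781.9 km.
Total: 2976.4 + 2506.4 + 9781.9 ≈ 15265 km.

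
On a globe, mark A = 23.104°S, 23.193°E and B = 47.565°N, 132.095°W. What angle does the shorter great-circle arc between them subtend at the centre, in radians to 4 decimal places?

2.5933 rad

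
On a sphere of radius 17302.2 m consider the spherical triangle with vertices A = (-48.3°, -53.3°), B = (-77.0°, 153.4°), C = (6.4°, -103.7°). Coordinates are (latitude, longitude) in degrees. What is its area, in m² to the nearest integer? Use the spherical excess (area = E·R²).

Side lengths (central angles): a = 1.7300, b = 1.2258, c = 0.9350 rad; semiperimeter s = 1.9454.
By l'Huilier's theorem, tan(E/4) = √[tan(s/2) tan((s−a)/2) tan((s−b)/2) tan((s−c)/2)], giving spherical excess E = 0.7190 rad.
Area = E·R² = 0.7190 × (17302.2)² ≈ 215241007 m².

215241007 m²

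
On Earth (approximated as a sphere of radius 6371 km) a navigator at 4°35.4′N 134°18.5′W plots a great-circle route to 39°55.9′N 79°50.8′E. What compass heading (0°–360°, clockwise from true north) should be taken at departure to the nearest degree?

With φ₁ = 0.0801, φ₂ = 0.6969, Δλ = -2.5455 rad, the forward-azimuth formula gives
θ = atan2( sin Δλ cos φ₂ , cos φ₁ sin φ₂ − sin φ₁ cos φ₂ cos Δλ ) = atan2(-0.4305, 0.6906) = -31.94°.
Adding 360° brings this into [0°, 360°): 328°.

328°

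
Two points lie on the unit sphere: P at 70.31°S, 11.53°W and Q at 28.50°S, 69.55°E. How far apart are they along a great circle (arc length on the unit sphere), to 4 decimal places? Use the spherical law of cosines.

1.0528

In radians: φ₁ = -1.2271, φ₂ = -0.4974, Δλ = 81.080° = 1.4151 rad.
cos c = sin φ₁ sin φ₂ + cos φ₁ cos φ₂ cos Δλ = (-0.9415)(-0.4772) + (0.3369)(0.8788)(0.1551) = 0.49517,
so c = arccos(0.49517) = 1.05276 rad.
On the unit sphere the arc length equals the central angle: 1.0528.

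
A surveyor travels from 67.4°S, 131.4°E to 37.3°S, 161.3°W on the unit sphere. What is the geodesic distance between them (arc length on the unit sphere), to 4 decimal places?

Let φ₁ = -1.1764 rad, φ₂ = -0.6510 rad, and Δλ = 1.1746 rad.
cos c = sin φ₁ sin φ₂ + cos φ₁ cos φ₂ cos Δλ = (-0.9232)(-0.6060) + (0.3843)(0.7955)(0.3859) = 0.67742,
so c = arccos(0.67742) = 0.82654 rad.
On the unit sphere the arc length equals the central angle: 0.8265.

0.8265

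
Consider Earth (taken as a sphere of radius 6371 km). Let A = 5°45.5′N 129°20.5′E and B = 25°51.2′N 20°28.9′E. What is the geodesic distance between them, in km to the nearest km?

11589 km

Let φ₁ = 0.1005 rad, φ₂ = 0.4512 rad, and Δλ = -1.9000 rad.
Haversine: a = sin²(Δφ/2) + cos φ₁ cos φ₂ sin²(Δλ/2) = 0.0304 + (0.9950)(0.8999)(0.6616) = 0.62284.
Central angle c = 2·arcsin(√a) = 1.81902 rad.
Distance = R·c = 6371 × 1.8190 ≈ 11589 km.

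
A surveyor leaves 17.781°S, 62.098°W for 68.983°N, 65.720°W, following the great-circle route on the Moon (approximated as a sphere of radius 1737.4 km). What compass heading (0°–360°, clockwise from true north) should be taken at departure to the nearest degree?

359°

With φ₁ = -0.3103, φ₂ = 1.2040, Δλ = -0.0632 rad, the forward-azimuth formula gives
θ = atan2( sin Δλ cos φ₂ , cos φ₁ sin φ₂ − sin φ₁ cos φ₂ cos Δλ ) = atan2(-0.0227, 0.9982) = -1.30°.
Adding 360° brings this into [0°, 360°): 359°.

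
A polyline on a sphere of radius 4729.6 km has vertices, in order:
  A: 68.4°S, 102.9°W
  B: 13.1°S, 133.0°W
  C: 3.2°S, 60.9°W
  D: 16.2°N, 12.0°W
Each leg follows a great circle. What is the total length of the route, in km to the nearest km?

15067 km

Leg A→B: central angle 1.0229 rad, distance 4837.7 km.
Leg B→C: central angle 1.2540 rad, distance 5930.8 km.
Leg C→D: central angle 0.9088 rad, distance 4298.1 km.
Total: 4837.7 + 5930.8 + 4298.1 ≈ 15067 km.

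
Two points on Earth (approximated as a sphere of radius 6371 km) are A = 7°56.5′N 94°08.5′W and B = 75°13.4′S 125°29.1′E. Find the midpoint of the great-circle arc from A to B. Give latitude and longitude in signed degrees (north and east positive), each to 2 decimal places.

-45.64°, -105.72°

Central angle δ = 1.9051 rad. Interpolating on the sphere with fraction f = 0.5:
P = [sin((1−f)δ)·A + sin(fδ)·B] / sin δ = 0.8627·A + 0.8627·B in Cartesian coordinates,
giving P = (-0.1894, -0.6730, -0.7150), i.e. latitude -45.64°, longitude -105.72°.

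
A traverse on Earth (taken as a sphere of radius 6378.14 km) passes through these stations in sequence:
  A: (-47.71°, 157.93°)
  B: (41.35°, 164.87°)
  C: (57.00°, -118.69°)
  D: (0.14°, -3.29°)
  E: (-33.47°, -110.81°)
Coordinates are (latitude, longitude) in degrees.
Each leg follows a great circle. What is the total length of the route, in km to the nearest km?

38600 km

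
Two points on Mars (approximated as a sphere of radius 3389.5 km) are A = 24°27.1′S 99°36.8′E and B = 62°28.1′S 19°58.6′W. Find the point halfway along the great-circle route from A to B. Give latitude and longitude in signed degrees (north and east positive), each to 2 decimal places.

-58.67°, 69.10°

The central angle between A and B is δ = 1.4108 rad.
With f = 0.5, the slerp weights are sin((1−f)δ)/sin δ = 0.6567 and sin(fδ)/sin δ = 0.6567.
Weighted sum of the unit vectors: (0.6567)·(-0.1520,0.8975,-0.4139) + (0.6567)·(0.4344,-0.1579,-0.8868) = (0.1855, 0.4857, -0.8542).
Converting back: φ = atan2(z, √(x²+y²)) = -58.67°, λ = atan2(y, x) = 69.10°.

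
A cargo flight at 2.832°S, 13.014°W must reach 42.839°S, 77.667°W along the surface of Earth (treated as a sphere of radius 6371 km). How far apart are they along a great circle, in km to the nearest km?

7749 km

Let φ₁ = -0.0494 rad, φ₂ = -0.7477 rad, and Δλ = -1.1284 rad.
cos c = sin φ₁ sin φ₂ + cos φ₁ cos φ₂ cos Δλ = (-0.0494)(-0.6799) + (0.9988)(0.7333)(0.4281) = 0.34712,
so c = arccos(0.34712) = 1.21630 rad.
Distance = R·c = 6371 × 1.2163 ≈ 7749 km.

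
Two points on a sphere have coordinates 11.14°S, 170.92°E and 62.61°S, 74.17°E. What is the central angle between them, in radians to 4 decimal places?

Let φ₁ = -0.1944 rad, φ₂ = -1.0928 rad, and Δλ = -1.6886 rad.
Haversine: a = sin²(Δφ/2) + cos φ₁ cos φ₂ sin²(Δλ/2) = 0.1885 + (0.9812)(0.4600)(0.5588) = 0.44075.
Central angle c = 2·arcsin(√a) = 1.45202 rad.
So the angular separation is 1.4520 rad.

1.4520 rad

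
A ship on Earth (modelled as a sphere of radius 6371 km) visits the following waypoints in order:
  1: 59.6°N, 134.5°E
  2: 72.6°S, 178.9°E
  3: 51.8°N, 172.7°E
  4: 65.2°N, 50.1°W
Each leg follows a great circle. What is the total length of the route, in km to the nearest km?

Leg 1→2: central angle 2.3673 rad, distance 15082.2 km.
Leg 2→3: central angle 2.1725 rad, distance 13841.0 km.
Leg 3→4: central angle 1.0204 rad, distance 6500.7 km.
Total: 15082.2 + 13841.0 + 6500.7 ≈ 35424 km.

35424 km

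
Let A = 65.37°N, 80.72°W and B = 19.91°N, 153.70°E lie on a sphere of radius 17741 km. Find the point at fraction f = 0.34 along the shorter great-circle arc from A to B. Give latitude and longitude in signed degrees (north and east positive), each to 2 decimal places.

Central angle δ = 1.4891 rad. Interpolating on the sphere with fraction f = 0.34:
P = [sin((1−f)δ)·A + sin(fδ)·B] / sin δ = 0.8349·A + 0.4866·B in Cartesian coordinates,
giving P = (-0.3540, -0.1407, 0.9246), i.e. latitude 67.61°, longitude -158.33°.

67.61°, -158.33°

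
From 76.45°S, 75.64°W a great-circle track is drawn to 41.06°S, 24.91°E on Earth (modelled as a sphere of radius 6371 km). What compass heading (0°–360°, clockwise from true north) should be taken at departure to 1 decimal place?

111.2°

Δλ = 100.550° = 1.7549 rad.
y = sin Δλ · cos φ₂ = (0.9831)(0.7540) = 0.7413
x = cos φ₁ sin φ₂ − sin φ₁ cos φ₂ cos Δλ = (0.2343)(-0.6568) − (-0.9722)(0.7540)(-0.1831) = -0.2881
θ = atan2(y, x) = 111.24°, so the bearing is 111.2°.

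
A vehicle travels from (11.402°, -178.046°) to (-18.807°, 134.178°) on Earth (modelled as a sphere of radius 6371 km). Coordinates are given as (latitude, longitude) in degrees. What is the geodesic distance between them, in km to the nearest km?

6222 km

With latitudes φ₁ = 11.402°, φ₂ = -18.807° and longitude difference Δλ = -47.776°:
Haversine: a = sin²(Δφ/2) + cos φ₁ cos φ₂ sin²(Δλ/2) = 0.0679 + (0.9803)(0.9466)(0.1640) = 0.22007.
Central angle c = 2·arcsin(√a) = 0.97657 rad.
Distance = R·c = 6371 × 0.9766 ≈ 6222 km.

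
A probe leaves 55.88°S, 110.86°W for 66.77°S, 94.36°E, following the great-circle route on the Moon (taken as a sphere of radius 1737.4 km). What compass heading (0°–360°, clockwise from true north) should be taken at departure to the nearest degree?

192°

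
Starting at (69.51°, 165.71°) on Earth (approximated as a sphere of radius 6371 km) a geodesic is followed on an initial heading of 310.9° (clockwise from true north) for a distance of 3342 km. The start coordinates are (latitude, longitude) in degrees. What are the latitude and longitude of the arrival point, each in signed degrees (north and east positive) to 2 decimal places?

67.75°, 75.08°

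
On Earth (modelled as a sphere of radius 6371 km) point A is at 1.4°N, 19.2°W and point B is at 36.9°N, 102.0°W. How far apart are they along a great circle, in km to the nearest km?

9274 km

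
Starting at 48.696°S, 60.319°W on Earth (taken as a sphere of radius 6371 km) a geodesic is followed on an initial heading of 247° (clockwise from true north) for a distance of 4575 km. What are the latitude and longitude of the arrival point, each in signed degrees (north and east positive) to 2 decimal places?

-47.34°, -123.67°

Angular distance δ = d/R = 4575/6371 = 0.71810 rad; initial bearing θ = 4.3110 rad.
sin φ₂ = sin φ₁ cos δ + cos φ₁ sin δ cos θ = (-0.7512)(0.7531) + (0.6601)(0.6580)(-0.3907) = -0.7354, so φ₂ = -47.34°.
Δλ = atan2(sin θ sin δ cos φ₁, cos δ − sin φ₁ sin φ₂) = atan2(-0.3998, 0.2006) = -63.351°.
λ₂ = -60.319° − 63.351° = -123.67°.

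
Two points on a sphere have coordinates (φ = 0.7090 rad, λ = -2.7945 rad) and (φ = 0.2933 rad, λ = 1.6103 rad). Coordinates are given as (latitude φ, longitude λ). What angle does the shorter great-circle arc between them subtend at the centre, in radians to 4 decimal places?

1.6026 rad

With latitudes φ₁ = 40.623°, φ₂ = 16.805° and longitude difference Δλ = -107.624°:
Haversine: a = sin²(Δφ/2) + cos φ₁ cos φ₂ sin²(Δλ/2) = 0.0426 + (0.7590)(0.9573)(0.6514) = 0.51588.
Central angle c = 2·arcsin(√a) = 1.60255 rad.
So the angular separation is 1.6026 rad.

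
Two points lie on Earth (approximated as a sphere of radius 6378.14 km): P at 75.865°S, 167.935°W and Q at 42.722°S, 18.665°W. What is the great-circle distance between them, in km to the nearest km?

6652 km

In radians: φ₁ = -1.3241, φ₂ = -0.7456, Δλ = 149.270° = 2.6053 rad.
Haversine: a = sin²(Δφ/2) + cos φ₁ cos φ₂ sin²(Δλ/2) = 0.0813 + (0.2442)(0.7347)(0.9298) = 0.24816.
Central angle c = 2·arcsin(√a) = 1.04294 rad.
Distance = R·c = 6378.14 × 1.0429 ≈ 6652 km.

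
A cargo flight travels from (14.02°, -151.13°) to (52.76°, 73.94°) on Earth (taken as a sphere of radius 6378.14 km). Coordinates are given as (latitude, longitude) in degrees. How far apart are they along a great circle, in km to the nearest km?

11445 km

With latitudes φ₁ = 14.020°, φ₂ = 52.760° and longitude difference Δλ = -134.930°:
cos c = sin φ₁ sin φ₂ + cos φ₁ cos φ₂ cos Δλ = (0.2423)(0.7961) + (0.9702)(0.6052)(-0.7062) = -0.22179,
so c = arccos(-0.22179) = 1.79445 rad.
Distance = R·c = 6378.14 × 1.7944 ≈ 11445 km.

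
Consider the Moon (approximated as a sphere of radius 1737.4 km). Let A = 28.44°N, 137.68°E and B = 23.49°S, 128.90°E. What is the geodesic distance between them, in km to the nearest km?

1595 km

In radians: φ₁ = 0.4964, φ₂ = -0.4100, Δλ = -8.780° = -0.1532 rad.
Haversine: a = sin²(Δφ/2) + cos φ₁ cos φ₂ sin²(Δλ/2) = 0.1917 + (0.8793)(0.9171)(0.0059) = 0.19641.
Central angle c = 2·arcsin(√a) = 0.91830 rad.
Distance = R·c = 1737.4 × 0.9183 ≈ 1595 km.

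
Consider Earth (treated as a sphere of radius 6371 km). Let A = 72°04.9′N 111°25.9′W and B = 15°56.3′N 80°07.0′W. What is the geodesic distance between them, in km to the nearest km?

With latitudes φ₁ = 72.082°, φ₂ = 15.938° and longitude difference Δλ = 31.315°:
Haversine: a = sin²(Δφ/2) + cos φ₁ cos φ₂ sin²(Δλ/2) = 0.2214 + (0.3077)(0.9616)(0.0728) = 0.24299.
Central angle c = 2·arcsin(√a) = 1.03093 rad.
Distance = R·c = 6371 × 1.0309 ≈ 6568 km.

6568 km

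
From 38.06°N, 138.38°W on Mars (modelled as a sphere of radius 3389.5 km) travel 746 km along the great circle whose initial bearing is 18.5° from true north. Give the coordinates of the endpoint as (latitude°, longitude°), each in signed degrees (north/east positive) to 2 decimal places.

49.87°, -132.21°

Angular distance δ = d/R = 746/3389.5 = 0.22009 rad; initial bearing θ = 0.3229 rad.
sin φ₂ = sin φ₁ cos δ + cos φ₁ sin δ cos θ = (0.6165)(0.9759) + (0.7874)(0.2183)(0.9483) = 0.7646, so φ₂ = 49.87°.
Δλ = atan2(sin θ sin δ cos φ₁, cos δ − sin φ₁ sin φ₂) = atan2(0.0545, 0.5045) = 6.171°.
λ₂ = -138.380° + 6.171° = -132.21°.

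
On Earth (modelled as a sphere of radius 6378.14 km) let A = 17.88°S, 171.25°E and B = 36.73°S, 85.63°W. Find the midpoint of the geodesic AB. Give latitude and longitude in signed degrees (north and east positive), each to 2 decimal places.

-39.54°, -143.35°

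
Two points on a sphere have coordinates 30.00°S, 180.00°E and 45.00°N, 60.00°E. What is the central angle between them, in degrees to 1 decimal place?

In radians: φ₁ = -0.5236, φ₂ = 0.7854, Δλ = -120.000° = -2.0944 rad.
Haversine: a = sin²(Δφ/2) + cos φ₁ cos φ₂ sin²(Δλ/2) = 0.3706 + (0.8660)(0.7071)(0.7500) = 0.82987.
Central angle c = 2·arcsin(√a) = 2.29127 rad.
So the angular separation is 131.3°.

131.3°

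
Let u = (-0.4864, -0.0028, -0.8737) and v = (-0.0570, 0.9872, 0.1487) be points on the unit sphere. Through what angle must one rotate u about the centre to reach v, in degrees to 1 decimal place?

u·v = -0.1050; |u| = 1.0000, |v| = 1.0000.
cos θ = (u·v)/(|u||v|) = -0.1050, so θ = 96.0°.

96.0°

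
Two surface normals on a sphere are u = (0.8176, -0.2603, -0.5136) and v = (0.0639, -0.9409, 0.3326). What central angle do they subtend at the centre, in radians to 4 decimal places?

1.4441 rad

u·v = 0.1263; |u| = 1.0000, |v| = 1.0000.
cos θ = (u·v)/(|u||v|) = 0.1263, so θ = 1.4441 rad.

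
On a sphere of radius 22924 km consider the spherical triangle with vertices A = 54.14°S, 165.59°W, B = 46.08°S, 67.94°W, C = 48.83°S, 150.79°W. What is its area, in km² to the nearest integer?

Side lengths (central angles): a = 0.9285, b = 0.1851, c = 1.0126 rad; semiperimeter s = 1.0631.
By l'Huilier's theorem, tan(E/4) = √[tan(s/2) tan((s−a)/2) tan((s−b)/2) tan((s−c)/2)], giving spherical excess E = 0.0867 rad.
Area = E·R² = 0.0867 × (22924)² ≈ 45568529 km².

45568529 km²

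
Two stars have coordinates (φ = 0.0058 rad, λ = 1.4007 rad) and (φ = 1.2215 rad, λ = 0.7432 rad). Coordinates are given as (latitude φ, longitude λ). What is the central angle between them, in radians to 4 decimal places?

1.2908 rad

In radians: φ₁ = 0.0058, φ₂ = 1.2215, Δλ = -37.672° = -0.6575 rad.
Haversine: a = sin²(Δφ/2) + cos φ₁ cos φ₂ sin²(Δλ/2) = 0.3262 + (1.0000)(0.3422)(0.1042) = 0.36183.
Central angle c = 2·arcsin(√a) = 1.29082 rad.
So the angular separation is 1.2908 rad.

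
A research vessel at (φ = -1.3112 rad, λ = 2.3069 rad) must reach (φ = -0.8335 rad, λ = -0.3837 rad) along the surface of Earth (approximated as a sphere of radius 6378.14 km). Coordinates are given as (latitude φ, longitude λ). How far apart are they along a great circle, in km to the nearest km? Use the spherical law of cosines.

In radians: φ₁ = -1.3112, φ₂ = -0.8335, Δλ = -154.160° = -2.6906 rad.
cos c = sin φ₁ sin φ₂ + cos φ₁ cos φ₂ cos Δλ = (-0.9665)(-0.7403) + (0.2567)(0.6723)(-0.9000) = 0.56017,
so c = arccos(0.56017) = 0.97621 rad.
Distance = R·c = 6378.14 × 0.9762 ≈ 6226 km.

6226 km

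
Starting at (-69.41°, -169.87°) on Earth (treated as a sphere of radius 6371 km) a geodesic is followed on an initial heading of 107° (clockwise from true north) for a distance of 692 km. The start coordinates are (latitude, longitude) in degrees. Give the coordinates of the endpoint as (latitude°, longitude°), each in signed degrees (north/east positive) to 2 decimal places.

-70.35°, -151.92°

Angular distance δ = d/R = 692/6371 = 0.10862 rad; initial bearing θ = 1.8675 rad.
sin φ₂ = sin φ₁ cos δ + cos φ₁ sin δ cos θ = (-0.9361)(0.9941) + (0.3517)(0.1084)(-0.2924) = -0.9418, so φ₂ = -70.35°.
Δλ = atan2(sin θ sin δ cos φ₁, cos δ − sin φ₁ sin φ₂) = atan2(0.0365, 0.1125) = 17.954°.
λ₂ = -169.870° + 17.954° = -151.92°.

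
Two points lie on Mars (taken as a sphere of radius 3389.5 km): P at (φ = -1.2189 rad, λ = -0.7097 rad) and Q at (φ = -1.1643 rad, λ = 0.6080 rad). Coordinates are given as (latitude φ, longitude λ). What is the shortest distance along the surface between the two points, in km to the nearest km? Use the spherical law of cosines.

Let φ₁ = -1.2189 rad, φ₂ = -1.1643 rad, and Δλ = 1.3177 rad.
cos c = sin φ₁ sin φ₂ + cos φ₁ cos φ₂ cos Δλ = (-0.9387)(-0.9185) + (0.3447)(0.3954)(0.2504) = 0.89635,
so c = arccos(0.89635) = 0.45933 rad.
Distance = R·c = 3389.5 × 0.4593 ≈ 1557 km.

1557 km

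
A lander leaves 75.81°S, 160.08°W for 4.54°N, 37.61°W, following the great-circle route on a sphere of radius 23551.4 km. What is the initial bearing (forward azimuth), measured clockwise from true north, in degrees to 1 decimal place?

120.7°

With φ₁ = -1.3231, φ₂ = 0.0792, Δλ = 2.1375 rad, the forward-azimuth formula gives
θ = atan2( sin Δλ cos φ₂ , cos φ₁ sin φ₂ − sin φ₁ cos φ₂ cos Δλ ) = atan2(0.8410, -0.4994) = 120.70°.
So the initial bearing is 120.7°.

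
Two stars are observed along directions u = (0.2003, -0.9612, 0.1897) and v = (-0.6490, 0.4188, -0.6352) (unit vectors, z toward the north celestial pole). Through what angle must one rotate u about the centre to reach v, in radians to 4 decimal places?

2.2824 rad

u·v = -0.6530; |u| = 1.0000, |v| = 1.0000.
cos θ = (u·v)/(|u||v|) = -0.6530, so θ = 2.2824 rad.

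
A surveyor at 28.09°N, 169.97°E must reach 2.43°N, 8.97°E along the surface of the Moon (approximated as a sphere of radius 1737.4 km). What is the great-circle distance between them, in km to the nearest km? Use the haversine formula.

4380 km

In radians: φ₁ = 0.4903, φ₂ = 0.0424, Δλ = -161.000° = -2.8100 rad.
Haversine: a = sin²(Δφ/2) + cos φ₁ cos φ₂ sin²(Δλ/2) = 0.0493 + (0.8822)(0.9991)(0.9728) = 0.90672.
Central angle c = 2·arcsin(√a) = 2.52082 rad.
Distance = R·c = 1737.4 × 2.5208 ≈ 4380 km.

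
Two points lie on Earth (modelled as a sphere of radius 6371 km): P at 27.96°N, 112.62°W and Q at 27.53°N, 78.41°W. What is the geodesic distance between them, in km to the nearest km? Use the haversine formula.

3356 km

In radians: φ₁ = 0.4880, φ₂ = 0.4805, Δλ = 34.210° = 0.5971 rad.
Haversine: a = sin²(Δφ/2) + cos φ₁ cos φ₂ sin²(Δλ/2) = 0.0000 + (0.8833)(0.8868)(0.0865) = 0.06777.
Central angle c = 2·arcsin(√a) = 0.52673 rad.
Distance = R·c = 6371 × 0.5267 ≈ 3356 km.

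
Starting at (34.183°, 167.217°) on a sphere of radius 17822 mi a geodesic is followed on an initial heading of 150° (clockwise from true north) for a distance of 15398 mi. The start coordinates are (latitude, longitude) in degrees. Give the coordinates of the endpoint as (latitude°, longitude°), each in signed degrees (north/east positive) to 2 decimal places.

-10.37°, -170.04°

Angular distance δ = d/R = 15398/17822 = 0.86399 rad; initial bearing θ = 2.6180 rad.
sin φ₂ = sin φ₁ cos δ + cos φ₁ sin δ cos θ = (0.5618)(0.6494) + (0.8272)(0.7604)(-0.8660) = -0.1799, so φ₂ = -10.37°.
Δλ = atan2(sin θ sin δ cos φ₁, cos δ − sin φ₁ sin φ₂) = atan2(0.3145, 0.7505) = 22.739°.
λ₂ = 167.217° + 22.739° = 189.96° → -170.04° after wrapping to (−180°, 180°].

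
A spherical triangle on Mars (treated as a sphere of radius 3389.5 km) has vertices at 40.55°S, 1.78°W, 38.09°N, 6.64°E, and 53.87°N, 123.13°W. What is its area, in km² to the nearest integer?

16186365 km²

Side lengths (central angles): a = 1.3680, b = 2.4313, c = 1.3791 rad; semiperimeter s = 2.5892.
By l'Huilier's theorem, tan(E/4) = √[tan(s/2) tan((s−a)/2) tan((s−b)/2) tan((s−c)/2)], giving spherical excess E = 1.4089 rad.
Area = E·R² = 1.4089 × (3389.5)² ≈ 16186365 km².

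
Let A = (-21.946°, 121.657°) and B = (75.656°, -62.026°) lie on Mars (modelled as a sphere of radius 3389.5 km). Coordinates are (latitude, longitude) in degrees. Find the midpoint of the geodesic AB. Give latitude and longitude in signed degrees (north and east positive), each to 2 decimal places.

41.17°, 123.00°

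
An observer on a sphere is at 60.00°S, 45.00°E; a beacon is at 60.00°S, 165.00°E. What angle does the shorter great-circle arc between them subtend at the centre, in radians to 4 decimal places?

0.8957 rad

With latitudes φ₁ = -60.000°, φ₂ = -60.000° and longitude difference Δλ = 120.000°:
cos c = sin φ₁ sin φ₂ + cos φ₁ cos φ₂ cos Δλ = (-0.8660)(-0.8660) + (0.5000)(0.5000)(-0.5000) = 0.62500,
so c = arccos(0.62500) = 0.89566 rad.
So the angular separation is 0.8957 rad.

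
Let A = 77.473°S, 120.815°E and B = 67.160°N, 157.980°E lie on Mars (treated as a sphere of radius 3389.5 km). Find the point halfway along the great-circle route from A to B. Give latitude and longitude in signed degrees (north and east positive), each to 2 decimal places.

-5.41°, 144.83°

The central angle between A and B is δ = 2.5545 rad.
With f = 0.5, the slerp weights are sin((1−f)δ)/sin δ = 1.7280 and sin(fδ)/sin δ = 1.7280.
Weighted sum of the unit vectors: (1.7280)·(-0.1111,0.1863,-0.9762) + (1.7280)·(-0.3598,0.1455,0.9216) = (-0.8138, 0.5734, -0.0944).
Converting back: φ = atan2(z, √(x²+y²)) = -5.41°, λ = atan2(y, x) = 144.83°.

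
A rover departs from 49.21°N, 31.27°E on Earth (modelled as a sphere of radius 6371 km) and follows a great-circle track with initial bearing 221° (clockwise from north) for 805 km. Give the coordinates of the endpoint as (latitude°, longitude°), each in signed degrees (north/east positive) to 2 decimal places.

Angular distance δ = d/R = 805/6371 = 0.12635 rad; initial bearing θ = 3.8572 rad.
sin φ₂ = sin φ₁ cos δ + cos φ₁ sin δ cos θ = (0.7571)(0.9920) + (0.6533)(0.1260)(-0.7547) = 0.6889, so φ₂ = 43.55°.
Δλ = atan2(sin θ sin δ cos φ₁, cos δ − sin φ₁ sin φ₂) = atan2(-0.0540, 0.4704) = -6.550°.
λ₂ = 31.270° − 6.550° = 24.72°.

43.55°, 24.72°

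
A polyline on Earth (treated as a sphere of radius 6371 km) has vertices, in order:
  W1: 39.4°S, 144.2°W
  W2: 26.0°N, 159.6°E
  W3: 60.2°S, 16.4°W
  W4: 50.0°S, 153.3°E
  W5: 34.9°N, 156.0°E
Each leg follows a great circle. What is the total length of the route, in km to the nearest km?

Leg W1→W2: central angle 1.4625 rad, distance 9317.4 km.
Leg W2→W3: central angle 2.5428 rad, distance 16199.9 km.
Leg W3→W4: central angle 1.2127 rad, distance 7726.4 km.
Leg W4→W5: central angle 1.4824 rad, distance 9444.2 km.
Total: 9317.4 + 16199.9 + 7726.4 + 9444.2 ≈ 42688 km.

42688 km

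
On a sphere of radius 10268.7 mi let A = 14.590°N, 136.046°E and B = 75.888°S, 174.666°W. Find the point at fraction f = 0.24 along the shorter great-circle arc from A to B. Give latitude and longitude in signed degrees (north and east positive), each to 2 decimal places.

-7.88°, 140.22°

Central angle δ = 1.6613 rad. Interpolating on the sphere with fraction f = 0.24:
P = [sin((1−f)δ)·A + sin(fδ)·B] / sin δ = 0.9568·A + 0.3898·B in Cartesian coordinates,
giving P = (-0.7612, 0.6338, -0.1370), i.e. latitude -7.88°, longitude 140.22°.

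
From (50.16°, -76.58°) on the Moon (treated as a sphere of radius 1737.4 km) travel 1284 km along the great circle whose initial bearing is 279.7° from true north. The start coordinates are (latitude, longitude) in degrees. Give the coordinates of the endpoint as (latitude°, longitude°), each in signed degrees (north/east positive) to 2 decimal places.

39.81°, -136.38°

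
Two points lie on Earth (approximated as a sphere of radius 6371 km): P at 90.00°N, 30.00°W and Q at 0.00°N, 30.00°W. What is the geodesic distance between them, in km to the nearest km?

In radians: φ₁ = 1.5708, φ₂ = 0.0000, Δλ = 0.000° = 0.0000 rad.
Haversine: a = sin²(Δφ/2) + cos φ₁ cos φ₂ sin²(Δλ/2) = 0.5000 + (0.0000)(1.0000)(0.0000) = 0.50000.
Central angle c = 2·arcsin(√a) = 1.57080 rad.
Distance = R·c = 6371 × 1.5708 ≈ 10008 km.

10008 km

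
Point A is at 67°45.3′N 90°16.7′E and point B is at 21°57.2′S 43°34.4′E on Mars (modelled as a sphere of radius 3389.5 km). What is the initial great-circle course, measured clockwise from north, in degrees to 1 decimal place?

With φ₁ = 1.1825, φ₂ = -0.3832, Δλ = -0.8152 rad, the forward-azimuth formula gives
θ = atan2( sin Δλ cos φ₂ , cos φ₁ sin φ₂ − sin φ₁ cos φ₂ cos Δλ ) = atan2(-0.6751, -0.7302) = -137.25°.
Adding 360° brings this into [0°, 360°): 222.8°.

222.8°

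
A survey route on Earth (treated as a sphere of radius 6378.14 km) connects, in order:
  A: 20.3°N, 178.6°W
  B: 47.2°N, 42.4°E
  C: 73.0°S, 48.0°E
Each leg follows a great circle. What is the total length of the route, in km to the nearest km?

Leg A→B: central angle 1.7992 rad, distance 11475.2 km.
Leg B→C: central angle 2.0990 rad, distance 13387.6 km.
Total: 11475.2 + 13387.6 ≈ 24863 km.

24863 km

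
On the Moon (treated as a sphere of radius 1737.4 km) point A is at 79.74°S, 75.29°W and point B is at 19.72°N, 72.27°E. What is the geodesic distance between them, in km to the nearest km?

3586 km

With latitudes φ₁ = -79.740°, φ₂ = 19.720° and longitude difference Δλ = 147.560°:
Haversine: a = sin²(Δφ/2) + cos φ₁ cos φ₂ sin²(Δλ/2) = 0.5822 + (0.1781)(0.9414)(0.9220) = 0.73677.
Central angle c = 2·arcsin(√a) = 2.06409 rad.
Distance = R·c = 1737.4 × 2.0641 ≈ 3586 km.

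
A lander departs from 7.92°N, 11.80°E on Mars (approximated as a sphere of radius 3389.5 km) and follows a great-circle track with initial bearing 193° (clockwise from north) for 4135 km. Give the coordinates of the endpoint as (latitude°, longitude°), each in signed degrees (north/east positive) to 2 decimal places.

-59.20°, -12.56°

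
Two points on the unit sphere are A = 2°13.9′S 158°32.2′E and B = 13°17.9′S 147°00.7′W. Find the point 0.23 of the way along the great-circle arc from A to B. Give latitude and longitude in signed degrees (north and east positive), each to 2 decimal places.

-5.36°, 170.81°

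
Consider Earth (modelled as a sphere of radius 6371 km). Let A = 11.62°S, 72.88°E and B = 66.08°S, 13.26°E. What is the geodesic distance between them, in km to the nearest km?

7490 km

Let φ₁ = -0.2028 rad, φ₂ = -1.1533 rad, and Δλ = -1.0406 rad.
cos c = sin φ₁ sin φ₂ + cos φ₁ cos φ₂ cos Δλ = (-0.2014)(-0.9141) + (0.9795)(0.4055)(0.5057) = 0.38497,
so c = arccos(0.38497) = 1.17562 rad.
Distance = R·c = 6371 × 1.1756 ≈ 7490 km.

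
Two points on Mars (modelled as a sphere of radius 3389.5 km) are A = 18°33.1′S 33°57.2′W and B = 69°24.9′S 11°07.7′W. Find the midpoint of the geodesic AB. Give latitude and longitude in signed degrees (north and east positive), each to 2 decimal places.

-44.43°, -27.83°

The central angle between A and B is δ = 0.9209 rad.
With f = 0.5, the slerp weights are sin((1−f)δ)/sin δ = 0.5581 and sin(fδ)/sin δ = 0.5581.
Weighted sum of the unit vectors: (0.5581)·(0.7864,-0.5295,-0.3182) + (0.5581)·(0.3450,-0.0679,-0.9362) = (0.6315, -0.3334, -0.7001).
Converting back: φ = atan2(z, √(x²+y²)) = -44.43°, λ = atan2(y, x) = -27.83°.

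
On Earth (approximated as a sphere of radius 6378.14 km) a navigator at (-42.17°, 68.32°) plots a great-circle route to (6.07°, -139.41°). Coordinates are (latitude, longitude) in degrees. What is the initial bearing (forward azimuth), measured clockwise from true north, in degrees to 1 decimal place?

137.9°

Δλ = 152.270° = 2.6576 rad.
y = sin Δλ · cos φ₂ = (0.4653)(0.9944) = 0.4627
x = cos φ₁ sin φ₂ − sin φ₁ cos φ₂ cos Δλ = (0.7412)(0.1057) − (-0.6713)(0.9944)(-0.8852) = -0.5125
θ = atan2(y, x) = 137.93°, so the bearing is 137.9°.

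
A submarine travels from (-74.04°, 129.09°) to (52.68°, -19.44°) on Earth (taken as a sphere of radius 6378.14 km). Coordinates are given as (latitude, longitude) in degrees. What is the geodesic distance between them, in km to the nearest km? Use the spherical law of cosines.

With latitudes φ₁ = -74.040°, φ₂ = 52.680° and longitude difference Δλ = -148.530°:
cos c = sin φ₁ sin φ₂ + cos φ₁ cos φ₂ cos Δλ = (-0.9615)(0.7953) + (0.2750)(0.6063)(-0.8529) = -0.90679,
so c = arccos(-0.90679) = 2.70640 rad.
Distance = R·c = 6378.14 × 2.7064 ≈ 17262 km.

17262 km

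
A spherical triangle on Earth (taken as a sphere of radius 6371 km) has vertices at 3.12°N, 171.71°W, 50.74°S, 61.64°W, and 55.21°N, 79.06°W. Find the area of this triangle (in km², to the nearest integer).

Side lengths (central angles): a = 1.8664, b = 1.5524, c = 1.8328 rad; semiperimeter s = 2.6258.
By l'Huilier's theorem, tan(E/4) = √[tan(s/2) tan((s−a)/2) tan((s−b)/2) tan((s−c)/2)], giving spherical excess E = 2.2024 rad.
Area = E·R² = 2.2024 × (6371)² ≈ 89392828 km².

89392828 km²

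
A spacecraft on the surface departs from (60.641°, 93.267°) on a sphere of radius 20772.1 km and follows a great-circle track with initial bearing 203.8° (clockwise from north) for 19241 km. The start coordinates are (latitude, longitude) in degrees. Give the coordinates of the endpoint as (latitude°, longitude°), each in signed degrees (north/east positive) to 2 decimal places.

Angular distance δ = d/R = 19241/20772.1 = 0.92629 rad; initial bearing θ = 3.5570 rad.
sin φ₂ = sin φ₁ cos δ + cos φ₁ sin δ cos θ = (0.8716)(0.6008) + (0.4903)(0.7994)(-0.9150) = 0.1650, so φ₂ = 9.50°.
Δλ = atan2(sin θ sin δ cos φ₁, cos δ − sin φ₁ sin φ₂) = atan2(-0.1582, 0.4570) = -19.092°.
λ₂ = 93.267° − 19.092° = 74.18°.

9.50°, 74.18°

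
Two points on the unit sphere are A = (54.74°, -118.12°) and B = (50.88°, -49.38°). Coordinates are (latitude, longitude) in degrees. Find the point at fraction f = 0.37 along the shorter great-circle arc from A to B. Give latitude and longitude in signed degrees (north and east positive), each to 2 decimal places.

58.14°, -91.84°

Central angle δ = 0.6989 rad. Interpolating on the sphere with fraction f = 0.37:
P = [sin((1−f)δ)·A + sin(fδ)·B] / sin δ = 0.6625·A + 0.3975·B in Cartesian coordinates,
giving P = (-0.0170, -0.5276, 0.8493), i.e. latitude 58.14°, longitude -91.84°.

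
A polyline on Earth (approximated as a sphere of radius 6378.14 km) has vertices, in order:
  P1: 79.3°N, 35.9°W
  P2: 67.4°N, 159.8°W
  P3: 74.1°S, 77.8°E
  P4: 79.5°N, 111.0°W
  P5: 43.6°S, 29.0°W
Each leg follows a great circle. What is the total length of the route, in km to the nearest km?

Leg P1→P2: central angle 0.5209 rad, distance 3322.5 km.
Leg P2→P3: central angle 2.8063 rad, distance 17898.7 km.
Leg P3→P4: central angle 3.0413 rad, distance 19397.8 km.
Leg P4→P5: central angle 2.2912 rad, distance 14613.7 km.
Total: 3322.5 + 17898.7 + 19397.8 + 14613.7 ≈ 55233 km.

55233 km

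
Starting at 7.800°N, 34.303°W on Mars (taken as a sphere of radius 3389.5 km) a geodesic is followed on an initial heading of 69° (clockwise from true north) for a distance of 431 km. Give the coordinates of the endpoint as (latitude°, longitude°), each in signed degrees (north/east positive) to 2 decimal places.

10.35°, -27.39°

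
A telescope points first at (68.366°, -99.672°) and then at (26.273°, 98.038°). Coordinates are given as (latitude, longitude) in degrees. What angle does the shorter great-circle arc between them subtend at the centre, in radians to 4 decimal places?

In radians: φ₁ = 1.1932, φ₂ = 0.4586, Δλ = -162.290° = -2.8325 rad.
cos c = sin φ₁ sin φ₂ + cos φ₁ cos φ₂ cos Δλ = (0.9296)(0.4426) + (0.3687)(0.8967)(-0.9526) = 0.09654,
so c = arccos(0.09654) = 1.47410 rad.
So the angular separation is 1.4741 rad.

1.4741 rad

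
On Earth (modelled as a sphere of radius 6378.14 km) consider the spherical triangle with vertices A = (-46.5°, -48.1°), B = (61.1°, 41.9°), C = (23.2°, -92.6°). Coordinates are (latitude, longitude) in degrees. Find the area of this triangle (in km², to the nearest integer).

75294549 km²

Side lengths (central angles): a = 1.5373, b = 1.4045, c = 2.2589 rad; semiperimeter s = 2.6003.
By l'Huilier's theorem, tan(E/4) = √[tan(s/2) tan((s−a)/2) tan((s−b)/2) tan((s−c)/2)], giving spherical excess E = 1.8509 rad.
Area = E·R² = 1.8509 × (6378.14)² ≈ 75294549 km².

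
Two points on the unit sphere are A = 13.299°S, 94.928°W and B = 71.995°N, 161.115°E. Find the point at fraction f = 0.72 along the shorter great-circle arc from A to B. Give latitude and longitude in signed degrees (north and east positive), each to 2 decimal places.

Central angle δ = 1.8664 rad. Interpolating on the sphere with fraction f = 0.72:
P = [sin((1−f)δ)·A + sin(fδ)·B] / sin δ = 0.5218·A + 1.0185·B in Cartesian coordinates,
giving P = (-0.3415, -0.4040, 0.8486), i.e. latitude 58.06°, longitude -130.21°.

58.06°, -130.21°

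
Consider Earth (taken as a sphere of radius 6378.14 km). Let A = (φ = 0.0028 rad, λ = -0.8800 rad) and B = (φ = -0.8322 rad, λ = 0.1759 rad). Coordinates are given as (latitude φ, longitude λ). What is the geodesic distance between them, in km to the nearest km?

Let φ₁ = 0.0028 rad, φ₂ = -0.8322 rad, and Δλ = 1.0559 rad.
cos c = sin φ₁ sin φ₂ + cos φ₁ cos φ₂ cos Δλ = (0.0028)(-0.7394) + (1.0000)(0.6733)(0.4924) = 0.32947,
so c = arccos(0.32947) = 1.23506 rad.
Distance = R·c = 6378.14 × 1.2351 ≈ 7877 km.

7877 km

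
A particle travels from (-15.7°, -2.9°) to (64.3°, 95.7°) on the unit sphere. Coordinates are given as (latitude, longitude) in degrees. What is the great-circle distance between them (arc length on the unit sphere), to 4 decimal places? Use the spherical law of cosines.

1.8821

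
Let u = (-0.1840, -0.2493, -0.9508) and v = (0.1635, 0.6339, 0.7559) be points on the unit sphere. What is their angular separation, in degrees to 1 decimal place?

155.1°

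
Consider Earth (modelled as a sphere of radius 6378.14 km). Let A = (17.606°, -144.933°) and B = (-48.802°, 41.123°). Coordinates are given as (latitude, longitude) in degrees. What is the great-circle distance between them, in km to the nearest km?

16522 km

With latitudes φ₁ = 17.606°, φ₂ = -48.802° and longitude difference Δλ = -173.944°:
Haversine: a = sin²(Δφ/2) + cos φ₁ cos φ₂ sin²(Δλ/2) = 0.2999 + (0.9532)(0.6587)(0.9972) = 0.92595.
Central angle c = 2·arcsin(√a) = 2.59039 rad.
Distance = R·c = 6378.14 × 2.5904 ≈ 16522 km.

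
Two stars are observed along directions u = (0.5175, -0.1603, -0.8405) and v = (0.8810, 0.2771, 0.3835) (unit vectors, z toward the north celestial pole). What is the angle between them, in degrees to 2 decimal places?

84.88°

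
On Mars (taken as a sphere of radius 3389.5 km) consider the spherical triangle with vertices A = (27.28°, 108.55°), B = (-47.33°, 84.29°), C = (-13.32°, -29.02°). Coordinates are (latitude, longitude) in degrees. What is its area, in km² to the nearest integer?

Side lengths (central angles): a = 1.6625, b = 2.4098, c = 1.3570 rad; semiperimeter s = 2.7146.
By l'Huilier's theorem, tan(E/4) = √[tan(s/2) tan((s−a)/2) tan((s−b)/2) tan((s−c)/2)], giving spherical excess E = 2.0908 rad.
Area = E·R² = 2.0908 × (3389.5)² ≈ 24020070 km².

24020070 km²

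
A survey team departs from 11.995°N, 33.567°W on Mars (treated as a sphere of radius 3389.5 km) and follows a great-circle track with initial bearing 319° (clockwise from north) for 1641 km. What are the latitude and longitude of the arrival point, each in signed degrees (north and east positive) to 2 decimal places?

Angular distance δ = d/R = 1641/3389.5 = 0.48414 rad; initial bearing θ = 5.5676 rad.
sin φ₂ = sin φ₁ cos δ + cos φ₁ sin δ cos θ = (0.2078)(0.8851) + (0.9782)(0.4654)(0.7547) = 0.5276, so φ₂ = 31.84°.
Δλ = atan2(sin θ sin δ cos φ₁, cos δ − sin φ₁ sin φ₂) = atan2(-0.2987, 0.7754) = -21.066°.
λ₂ = -33.567° − 21.066° = -54.63°.

31.84°, -54.63°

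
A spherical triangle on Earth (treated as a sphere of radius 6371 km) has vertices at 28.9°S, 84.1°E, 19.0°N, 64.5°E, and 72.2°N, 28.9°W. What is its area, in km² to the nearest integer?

2688027 km²

Side lengths (central angles): a = 1.2736, b = 2.1709, c = 0.8989 rad; semiperimeter s = 2.1717.
By l'Huilier's theorem, tan(E/4) = √[tan(s/2) tan((s−a)/2) tan((s−b)/2) tan((s−c)/2)], giving spherical excess E = 0.0662 rad.
Area = E·R² = 0.0662 × (6371)² ≈ 2688027 km².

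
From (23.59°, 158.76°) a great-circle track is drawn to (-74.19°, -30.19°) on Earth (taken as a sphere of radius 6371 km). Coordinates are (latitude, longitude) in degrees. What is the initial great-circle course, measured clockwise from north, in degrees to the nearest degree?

Δλ = 171.050° = 2.9854 rad.
y = sin Δλ · cos φ₂ = (0.1556)(0.2724) = 0.0424
x = cos φ₁ sin φ₂ − sin φ₁ cos φ₂ cos Δλ = (0.9164)(-0.9622) − (0.4002)(0.2724)(-0.9878) = -0.7741
θ = atan2(y, x) = 176.87°, so the bearing is 177°.

177°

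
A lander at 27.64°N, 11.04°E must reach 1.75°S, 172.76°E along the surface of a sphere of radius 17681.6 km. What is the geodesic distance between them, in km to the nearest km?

45906 km

Let φ₁ = 0.4824 rad, φ₂ = -0.0305 rad, and Δλ = 2.8225 rad.
cos c = sin φ₁ sin φ₂ + cos φ₁ cos φ₂ cos Δλ = (0.4639)(-0.0305) + (0.8859)(0.9995)(-0.9495) = -0.85495,
so c = arccos(-0.85495) = 2.59625 rad.
Distance = R·c = 17681.6 × 2.5962 ≈ 45906 km.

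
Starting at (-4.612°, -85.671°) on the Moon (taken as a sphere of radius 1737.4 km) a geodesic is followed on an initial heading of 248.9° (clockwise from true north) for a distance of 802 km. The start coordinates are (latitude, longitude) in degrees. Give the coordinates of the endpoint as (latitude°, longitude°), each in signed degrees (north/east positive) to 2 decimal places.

Angular distance δ = d/R = 802/1737.4 = 0.46161 rad; initial bearing θ = 4.3441 rad.
sin φ₂ = sin φ₁ cos δ + cos φ₁ sin δ cos θ = (-0.0804)(0.8953) + (0.9968)(0.4454)(-0.3600) = -0.2318, so φ₂ = -13.40°.
Δλ = atan2(sin θ sin δ cos φ₁, cos δ − sin φ₁ sin φ₂) = atan2(-0.4142, 0.8767) = -25.288°.
λ₂ = -85.671° − 25.288° = -110.96°.

-13.40°, -110.96°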